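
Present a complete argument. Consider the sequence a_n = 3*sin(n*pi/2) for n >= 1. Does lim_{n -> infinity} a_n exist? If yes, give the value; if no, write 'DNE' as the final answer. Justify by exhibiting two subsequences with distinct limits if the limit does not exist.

Examine the behaviour of a_n along subsequences.
a_{4k+1} = 3*sin(pi/2 + 2k*pi) = 3 -> 3. a_{4k+3} = 3*sin(3pi/2 + 2k*pi) = -3 -> -3.
Since these two subsequential limits are 3 and -3, distinct, the full sequence cannot converge (a convergent sequence has all subsequences tending to the same limit). So lim a_n does not exist.

DNE


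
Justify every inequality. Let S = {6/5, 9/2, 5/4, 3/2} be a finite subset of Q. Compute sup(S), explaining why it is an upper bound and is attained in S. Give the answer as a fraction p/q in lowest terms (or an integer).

S is finite, so sup(S) = max(S).
Sorted decreasing:
9/2, 3/2, 5/4, 6/5
The extremum is 9/2.
For every x in S, x <= 9/2. And 9/2 is in S, so it is attained.
Therefore sup(S) = 9/2.

9/2


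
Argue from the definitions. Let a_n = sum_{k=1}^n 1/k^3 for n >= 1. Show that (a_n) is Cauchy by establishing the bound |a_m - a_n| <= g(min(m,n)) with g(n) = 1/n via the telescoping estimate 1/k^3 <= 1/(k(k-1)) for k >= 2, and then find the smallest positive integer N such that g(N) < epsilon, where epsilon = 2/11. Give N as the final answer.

For m > n >= 1: |a_m - a_n| = sum_{k=n+1}^m 1/k^3.
Use 1/k^3 <= 1/(k(k-1)) = 1/(k-1) - 1/k for k >= 2 (which holds since k^3 >= k^2 >= k(k-1) for k >= 2):
sum_{k=n+1}^m 1/k^3 <= sum_{k=n+1}^m (1/(k-1) - 1/k) = 1/n - 1/m <= 1/n.
By symmetry the same bound holds with n,m swapped, so |a_m - a_n| <= 1/min(m,n) = g(min(m,n)). Since g(n) -> 0, (a_n) is Cauchy.
Now solve g(N) < 2/11: 1/N < 2/11 <=> N > 1/(2/11) = 11/2.
The smallest integer strictly greater than 11/2 is N = 6.
Check: g(6) = 1/6 < 2/11; g(5) = 1/5 >= 2/11. So N = 6.

6


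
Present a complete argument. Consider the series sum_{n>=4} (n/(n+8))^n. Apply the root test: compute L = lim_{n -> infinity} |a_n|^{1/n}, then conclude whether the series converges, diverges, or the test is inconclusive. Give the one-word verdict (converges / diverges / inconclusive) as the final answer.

Let a_n denote the general term. Form |a_n|^(1/n) and simplify:
|a_n|^(1/n) = n/(n + 8)
Take the limit as n -> infinity: L = 1.
Since L = 1, the root test is inconclusive. (In fact a_n = (n/(n+8))^n -> e^(-8) != 0, so the nth-term test shows divergence; but the root test itself gives no conclusion.)

inconclusive


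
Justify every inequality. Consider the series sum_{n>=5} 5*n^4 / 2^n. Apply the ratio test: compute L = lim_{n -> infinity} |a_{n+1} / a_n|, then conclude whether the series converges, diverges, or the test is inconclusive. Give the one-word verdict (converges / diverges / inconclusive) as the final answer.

Let a_n denote the general term. Form the ratio a_{n+1}/a_n and simplify:
a_{n+1}/a_n = (n + 1)^4/(2*n^4)
Take the limit as n -> infinity: L = 1/2.
Since L = 1/2 < 1, the ratio test implies the series converges.

converges


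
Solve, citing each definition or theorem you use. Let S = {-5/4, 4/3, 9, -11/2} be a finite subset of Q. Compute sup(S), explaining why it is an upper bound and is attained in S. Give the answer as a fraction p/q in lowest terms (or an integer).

S is finite, so sup(S) = max(S).
Sorted decreasing:
9, 4/3, -5/4, -11/2
The extremum is 9.
For every x in S, x <= 9. And 9 is in S, so it is attained.
Therefore sup(S) = 9.

9


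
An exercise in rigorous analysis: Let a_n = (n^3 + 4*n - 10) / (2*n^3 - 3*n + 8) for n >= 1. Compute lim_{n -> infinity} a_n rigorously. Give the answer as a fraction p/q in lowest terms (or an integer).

Divide numerator and denominator by n^3, the highest power:
numerator / n^3 = 1 + 4/n^2 - 10/n^3
denominator / n^3 = 2 - 3/n^2 + 8/n^3
As n -> infinity, all terms of the form c/n^k (k >= 1) tend to 0.
So numerator / n^3 -> 1 and denominator / n^3 -> 2.
Therefore lim a_n = 1/2.

1/2


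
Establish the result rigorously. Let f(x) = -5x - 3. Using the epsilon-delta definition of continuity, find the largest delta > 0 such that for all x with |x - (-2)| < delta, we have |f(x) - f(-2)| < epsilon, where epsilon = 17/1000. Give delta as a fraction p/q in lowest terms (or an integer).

We compute f(-2) = -5*(-2) - 3 = 7.
|f(x) - f(-2)| = |-5x - 3 - (7)| = |-5(x - (-2))| = 5|x - (-2)|.
We need 5|x - (-2)| < 17/1000, i.e. |x - (-2)| < 17/1000 / 5 = 17/5000.
So any delta <= 17/5000 works. Conversely, if delta > 17/5000, then x = -2 + 17/5000 satisfies |x - (-2)| = 17/5000 < delta but |f(x) - f(-2)| = 5 * 17/5000 = 17/1000, which is not < 17/1000; so no larger delta works.
Hence the largest such delta is 17/5000.

17/5000


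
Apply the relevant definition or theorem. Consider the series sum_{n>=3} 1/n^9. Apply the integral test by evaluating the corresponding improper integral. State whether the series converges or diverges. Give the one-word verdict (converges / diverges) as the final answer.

Let f(x) = x^(-9). Then f is positive, continuous, and decreasing on [3, infinity), so the integral test applies.
Compute the improper integral int_{3}^infinity f(x) dx:
  antiderivative F(x) = -1/(8*x^8).
  As x -> infinity, F(x) -> 0 (since p = 9 > 1).
  So int = F(infinity) - F(3) = 0 - (-1/52488) = 1/52488.
  Finite, so by the integral test, the series converges.

converges


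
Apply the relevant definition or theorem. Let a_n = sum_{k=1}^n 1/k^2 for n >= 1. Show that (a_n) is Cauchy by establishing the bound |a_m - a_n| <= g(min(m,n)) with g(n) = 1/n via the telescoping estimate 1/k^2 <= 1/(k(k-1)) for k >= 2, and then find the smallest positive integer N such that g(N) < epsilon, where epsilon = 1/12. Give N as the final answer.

For m > n >= 1: |a_m - a_n| = sum_{k=n+1}^m 1/k^2.
Use 1/k^2 <= 1/(k(k-1)) = 1/(k-1) - 1/k for k >= 2:
sum_{k=n+1}^m 1/k^2 <= sum_{k=n+1}^m (1/(k-1) - 1/k) = 1/n - 1/m <= 1/n.
By symmetry the same bound holds with n,m swapped, so |a_m - a_n| <= 1/min(m,n) = g(min(m,n)). Since g(n) -> 0, (a_n) is Cauchy.
Now solve g(N) < 1/12: 1/N < 1/12 <=> N > 1/(1/12) = 12.
The smallest integer strictly greater than 12 is N = 13.
Check: g(13) = 1/13 < 1/12; g(12) = 1/12 >= 1/12. So N = 13.

13


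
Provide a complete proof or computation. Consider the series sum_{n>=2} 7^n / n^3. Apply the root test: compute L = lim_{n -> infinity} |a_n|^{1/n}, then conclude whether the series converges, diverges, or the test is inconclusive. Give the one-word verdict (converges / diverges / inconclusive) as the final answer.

Let a_n denote the general term. Form |a_n|^(1/n) and simplify:
|a_n|^(1/n) = 7/n^(3/n)
Take the limit as n -> infinity: L = 7.
Since L = 7 > 1, the root test implies divergence.

diverges


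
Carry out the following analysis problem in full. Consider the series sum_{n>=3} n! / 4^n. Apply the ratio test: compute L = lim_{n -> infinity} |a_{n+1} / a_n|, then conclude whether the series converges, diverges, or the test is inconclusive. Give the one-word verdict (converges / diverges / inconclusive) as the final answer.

Let a_n denote the general term. Form the ratio a_{n+1}/a_n and simplify:
a_{n+1}/a_n = n/4 + 1/4
Take the limit as n -> infinity: L = infinity.
Since L = infinity > 1 (or L = infinity), the ratio test implies the series diverges.

diverges


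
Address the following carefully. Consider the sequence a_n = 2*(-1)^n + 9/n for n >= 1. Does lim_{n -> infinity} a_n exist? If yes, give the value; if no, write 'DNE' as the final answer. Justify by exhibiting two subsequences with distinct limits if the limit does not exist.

Examine the behaviour of a_n along subsequences.
a_{2k} = 2 + 9/(2k) -> 2. a_{2k+1} = -2 + 9/(2k+1) -> -2.
Since these two subsequential limits are 2 and -2, distinct, the full sequence cannot converge (a convergent sequence has all subsequences tending to the same limit). So lim a_n does not exist.

DNE


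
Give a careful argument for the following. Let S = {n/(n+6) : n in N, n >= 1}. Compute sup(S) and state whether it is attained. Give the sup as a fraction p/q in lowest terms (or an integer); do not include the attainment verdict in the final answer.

Analysis:
- Values: 1/7, 1/4, 1/3, 2/5, ... strictly increasing.
- Minimum is 1/7 (n=1); inf = 1/7 (attained).
- n/(n+6) = 1 - 6/(n+6) -> 1 from below as n -> infinity, and never equals 1.
- So sup = 1 (not attained).
Conclusion: sup(S) = 1, not attained in S.

1


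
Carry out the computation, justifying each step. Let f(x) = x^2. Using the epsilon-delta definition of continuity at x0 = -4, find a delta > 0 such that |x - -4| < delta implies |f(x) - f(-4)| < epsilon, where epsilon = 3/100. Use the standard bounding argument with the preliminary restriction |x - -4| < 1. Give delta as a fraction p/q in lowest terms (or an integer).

Factor: |x^2 - (-4)^2| = |x - -4| * |x + -4|.
Impose |x - -4| < 1 first. Then |x + -4| = |(x - -4) + 2*(-4)| <= |x - -4| + 2*|-4| < 1 + 8 = 9.
So |x^2 - (-4)^2| < delta * 9.
We need delta * 9 <= 3/100, i.e. delta <= 3/100/9 = 1/300.
Since 1/300 < 1, this is tighter than 1; take delta = 1/300.
So delta = 1/300 works.

1/300


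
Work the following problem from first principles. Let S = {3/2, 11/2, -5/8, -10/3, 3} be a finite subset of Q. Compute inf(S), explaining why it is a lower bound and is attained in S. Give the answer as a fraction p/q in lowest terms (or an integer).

S is finite, so inf(S) = min(S).
Sorted increasing:
-10/3, -5/8, 3/2, 3, 11/2
The extremum is -10/3.
For every x in S, x >= -10/3. And -10/3 is in S, so it is attained.
Therefore inf(S) = -10/3.

-10/3


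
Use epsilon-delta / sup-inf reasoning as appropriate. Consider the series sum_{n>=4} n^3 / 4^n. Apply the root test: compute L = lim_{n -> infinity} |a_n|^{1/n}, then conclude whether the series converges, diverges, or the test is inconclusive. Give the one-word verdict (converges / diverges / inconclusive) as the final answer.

Let a_n denote the general term. Form |a_n|^(1/n) and simplify:
|a_n|^(1/n) = n^(3/n)/4
Take the limit as n -> infinity: L = 1/4.
Since L = 1/4 < 1, the root test implies convergence.

converges


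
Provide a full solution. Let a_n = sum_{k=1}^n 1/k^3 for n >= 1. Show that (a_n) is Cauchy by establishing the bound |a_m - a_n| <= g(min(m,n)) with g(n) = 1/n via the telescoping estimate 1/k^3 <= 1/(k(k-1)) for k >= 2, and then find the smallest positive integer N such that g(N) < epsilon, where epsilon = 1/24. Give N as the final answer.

For m > n >= 1: |a_m - a_n| = sum_{k=n+1}^m 1/k^3.
Use 1/k^3 <= 1/(k(k-1)) = 1/(k-1) - 1/k for k >= 2 (which holds since k^3 >= k^2 >= k(k-1) for k >= 2):
sum_{k=n+1}^m 1/k^3 <= sum_{k=n+1}^m (1/(k-1) - 1/k) = 1/n - 1/m <= 1/n.
By symmetry the same bound holds with n,m swapped, so |a_m - a_n| <= 1/min(m,n) = g(min(m,n)). Since g(n) -> 0, (a_n) is Cauchy.
Now solve g(N) < 1/24: 1/N < 1/24 <=> N > 1/(1/24) = 24.
The smallest integer strictly greater than 24 is N = 25.
Check: g(25) = 1/25 < 1/24; g(24) = 1/24 >= 1/24. So N = 25.

25


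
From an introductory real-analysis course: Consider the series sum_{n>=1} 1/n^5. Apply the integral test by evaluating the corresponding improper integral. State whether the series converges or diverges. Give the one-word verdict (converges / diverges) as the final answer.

Let f(x) = x^(-5). Then f is positive, continuous, and decreasing on [1, infinity), so the integral test applies.
Compute the improper integral int_{1}^infinity f(x) dx:
  antiderivative F(x) = -1/(4*x^4).
  As x -> infinity, F(x) -> 0 (since p = 5 > 1).
  So int = F(infinity) - F(1) = 0 - (-1/4) = 1/4.
  Finite, so by the integral test, the series converges.

converges


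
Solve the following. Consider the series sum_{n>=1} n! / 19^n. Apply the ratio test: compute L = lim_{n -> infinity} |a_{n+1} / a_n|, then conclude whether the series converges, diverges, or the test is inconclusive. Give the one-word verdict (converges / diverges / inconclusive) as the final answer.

Let a_n denote the general term. Form the ratio a_{n+1}/a_n and simplify:
a_{n+1}/a_n = n/19 + 1/19
Take the limit as n -> infinity: L = infinity.
Since L = infinity > 1 (or L = infinity), the ratio test implies the series diverges.

diverges


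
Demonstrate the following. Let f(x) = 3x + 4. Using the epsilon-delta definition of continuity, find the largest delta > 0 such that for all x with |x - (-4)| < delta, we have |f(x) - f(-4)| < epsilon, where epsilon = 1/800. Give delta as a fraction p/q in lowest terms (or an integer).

We compute f(-4) = 3*(-4) + 4 = -8.
|f(x) - f(-4)| = |3x + 4 - (-8)| = |3(x - (-4))| = 3|x - (-4)|.
We need 3|x - (-4)| < 1/800, i.e. |x - (-4)| < 1/800 / 3 = 1/2400.
So any delta <= 1/2400 works. Conversely, if delta > 1/2400, then x = -4 + 1/2400 satisfies |x - (-4)| = 1/2400 < delta but |f(x) - f(-4)| = 3 * 1/2400 = 1/800, which is not < 1/800; so no larger delta works.
Hence the largest such delta is 1/2400.

1/2400


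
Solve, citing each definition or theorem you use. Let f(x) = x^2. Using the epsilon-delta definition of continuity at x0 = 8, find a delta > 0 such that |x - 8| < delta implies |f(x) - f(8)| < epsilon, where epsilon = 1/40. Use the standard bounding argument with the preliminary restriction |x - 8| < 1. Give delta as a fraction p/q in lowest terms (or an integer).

Factor: |x^2 - (8)^2| = |x - 8| * |x + 8|.
Impose |x - 8| < 1 first. Then |x + 8| = |(x - 8) + 2*(8)| <= |x - 8| + 2*|8| < 1 + 16 = 17.
So |x^2 - (8)^2| < delta * 17.
We need delta * 17 <= 1/40, i.e. delta <= 1/40/17 = 1/680.
Since 1/680 < 1, this is tighter than 1; take delta = 1/680.
So delta = 1/680 works.

1/680


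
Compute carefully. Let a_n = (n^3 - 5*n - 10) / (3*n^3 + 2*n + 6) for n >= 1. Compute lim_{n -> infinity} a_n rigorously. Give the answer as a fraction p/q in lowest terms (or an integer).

Divide numerator and denominator by n^3, the highest power:
numerator / n^3 = 1 - 5/n^2 - 10/n^3
denominator / n^3 = 3 + 2/n^2 + 6/n^3
As n -> infinity, all terms of the form c/n^k (k >= 1) tend to 0.
So numerator / n^3 -> 1 and denominator / n^3 -> 3.
Therefore lim a_n = 1/3.

1/3


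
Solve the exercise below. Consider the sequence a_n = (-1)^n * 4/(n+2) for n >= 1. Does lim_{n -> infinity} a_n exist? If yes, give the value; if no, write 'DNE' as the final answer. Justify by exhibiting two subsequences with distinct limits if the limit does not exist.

Examine the behaviour of a_n along subsequences.
Even-n subsequence a_{2k} = 4/(2k+2) -> 0. Odd-n subsequence a_{2k+1} = -4/(2k+3) -> 0. Both tend to 0, which suggests the limit is 0; verify directly.
|a_n - 0| = 4/(n+2) < 4/n for every n >= 1.
Given epsilon > 0, choose a positive integer N > 4/epsilon. Then for all n >= N, |a_n| < 4/n <= 4/N < epsilon.
So by the definition of the limit, lim a_n exists and equals 0.

0


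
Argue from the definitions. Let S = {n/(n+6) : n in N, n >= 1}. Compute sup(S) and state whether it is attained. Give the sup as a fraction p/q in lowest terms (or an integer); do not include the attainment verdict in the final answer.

Analysis:
- Values: 1/7, 1/4, 1/3, 2/5, ... strictly increasing.
- Minimum is 1/7 (n=1); inf = 1/7 (attained).
- n/(n+6) = 1 - 6/(n+6) -> 1 from below as n -> infinity, and never equals 1.
- So sup = 1 (not attained).
Conclusion: sup(S) = 1, not attained in S.

1


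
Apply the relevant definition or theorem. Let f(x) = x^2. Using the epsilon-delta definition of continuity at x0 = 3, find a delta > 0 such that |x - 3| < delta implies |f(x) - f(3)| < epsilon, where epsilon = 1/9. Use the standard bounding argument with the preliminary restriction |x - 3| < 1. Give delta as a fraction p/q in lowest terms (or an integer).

Factor: |x^2 - (3)^2| = |x - 3| * |x + 3|.
Impose |x - 3| < 1 first. Then |x + 3| = |(x - 3) + 2*(3)| <= |x - 3| + 2*|3| < 1 + 6 = 7.
So |x^2 - (3)^2| < delta * 7.
We need delta * 7 <= 1/9, i.e. delta <= 1/9/7 = 1/63.
Since 1/63 < 1, this is tighter than 1; take delta = 1/63.
So delta = 1/63 works.

1/63


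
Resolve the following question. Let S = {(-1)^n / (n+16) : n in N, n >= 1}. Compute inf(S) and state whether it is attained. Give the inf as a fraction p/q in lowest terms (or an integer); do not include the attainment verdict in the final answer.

Analysis:
- Values: -1/17, 1/18, -1/19, 1/20, -1/21, ...
- Positive terms (even n): 1/(2+16), 1/(4+16), ... decreasing -> max = 1/18 (n=2).
- Negative terms (odd n): -1/(1+16), -1/(3+16), ... increasing -> min = -1/17 (n=1).
- So sup = 1/18 (attained at n=2); inf = -1/17 (attained at n=1).
Conclusion: inf(S) = -1/17, attained in S.

-1/17


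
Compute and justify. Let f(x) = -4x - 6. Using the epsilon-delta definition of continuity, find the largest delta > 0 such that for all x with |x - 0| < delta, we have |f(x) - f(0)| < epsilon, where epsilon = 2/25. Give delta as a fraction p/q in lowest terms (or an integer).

We compute f(0) = -4*(0) - 6 = -6.
|f(x) - f(0)| = |-4x - 6 - (-6)| = |-4(x - 0)| = 4|x - 0|.
We need 4|x - 0| < 2/25, i.e. |x - 0| < 2/25 / 4 = 1/50.
So any delta <= 1/50 works. Conversely, if delta > 1/50, then x = 0 + 1/50 satisfies |x - 0| = 1/50 < delta but |f(x) - f(0)| = 4 * 1/50 = 2/25, which is not < 2/25; so no larger delta works.
Hence the largest such delta is 1/50.

1/50


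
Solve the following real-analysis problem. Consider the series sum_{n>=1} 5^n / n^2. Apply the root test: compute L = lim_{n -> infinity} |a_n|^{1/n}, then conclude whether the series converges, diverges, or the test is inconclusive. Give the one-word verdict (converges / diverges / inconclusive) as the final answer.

Let a_n denote the general term. Form |a_n|^(1/n) and simplify:
|a_n|^(1/n) = 5/n^(2/n)
Take the limit as n -> infinity: L = 5.
Since L = 5 > 1, the root test implies divergence.

diverges


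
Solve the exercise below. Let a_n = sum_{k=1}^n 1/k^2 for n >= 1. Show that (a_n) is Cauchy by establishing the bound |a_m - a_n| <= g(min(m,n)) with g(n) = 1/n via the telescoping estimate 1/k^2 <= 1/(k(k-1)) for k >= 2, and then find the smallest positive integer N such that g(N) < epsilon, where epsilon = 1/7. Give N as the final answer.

For m > n >= 1: |a_m - a_n| = sum_{k=n+1}^m 1/k^2.
Use 1/k^2 <= 1/(k(k-1)) = 1/(k-1) - 1/k for k >= 2:
sum_{k=n+1}^m 1/k^2 <= sum_{k=n+1}^m (1/(k-1) - 1/k) = 1/n - 1/m <= 1/n.
By symmetry the same bound holds with n,m swapped, so |a_m - a_n| <= 1/min(m,n) = g(min(m,n)). Since g(n) -> 0, (a_n) is Cauchy.
Now solve g(N) < 1/7: 1/N < 1/7 <=> N > 1/(1/7) = 7.
The smallest integer strictly greater than 7 is N = 8.
Check: g(8) = 1/8 < 1/7; g(7) = 1/7 >= 1/7. So N = 8.

8


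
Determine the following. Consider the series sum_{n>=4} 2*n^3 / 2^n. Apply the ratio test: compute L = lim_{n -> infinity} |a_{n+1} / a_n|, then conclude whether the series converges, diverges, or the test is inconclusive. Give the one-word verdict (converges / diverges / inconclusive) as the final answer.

Let a_n denote the general term. Form the ratio a_{n+1}/a_n and simplify:
a_{n+1}/a_n = (n + 1)^3/(2*n^3)
Take the limit as n -> infinity: L = 1/2.
Since L = 1/2 < 1, the ratio test implies the series converges.

converges


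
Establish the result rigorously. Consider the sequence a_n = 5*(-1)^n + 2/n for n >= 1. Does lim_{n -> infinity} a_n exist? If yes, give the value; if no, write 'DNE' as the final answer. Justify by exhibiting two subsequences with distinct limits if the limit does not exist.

Examine the behaviour of a_n along subsequences.
a_{2k} = 5 + 2/(2k) -> 5. a_{2k+1} = -5 + 2/(2k+1) -> -5.
Since these two subsequential limits are 5 and -5, distinct, the full sequence cannot converge (a convergent sequence has all subsequences tending to the same limit). So lim a_n does not exist.

DNE


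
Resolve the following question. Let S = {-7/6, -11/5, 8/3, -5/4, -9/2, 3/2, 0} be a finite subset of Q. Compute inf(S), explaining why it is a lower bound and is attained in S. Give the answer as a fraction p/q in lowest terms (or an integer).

S is finite, so inf(S) = min(S).
Sorted increasing:
-9/2, -11/5, -5/4, -7/6, 0, 3/2, 8/3
The extremum is -9/2.
For every x in S, x >= -9/2. And -9/2 is in S, so it is attained.
Therefore inf(S) = -9/2.

-9/2


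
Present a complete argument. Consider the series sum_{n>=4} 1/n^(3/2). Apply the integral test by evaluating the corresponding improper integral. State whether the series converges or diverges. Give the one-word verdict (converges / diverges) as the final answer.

Let f(x) = x^(-3/2). Then f is positive, continuous, and decreasing on [4, infinity), so the integral test applies.
Compute the improper integral int_{4}^infinity f(x) dx:
  antiderivative F(x) = -2/sqrt(x).
  As x -> infinity, F(x) -> 0 (since p = 3/2 > 1).
  So int = F(infinity) - F(4) = 0 - (-1) = 1.
  Finite, so by the integral test, the series converges.

converges


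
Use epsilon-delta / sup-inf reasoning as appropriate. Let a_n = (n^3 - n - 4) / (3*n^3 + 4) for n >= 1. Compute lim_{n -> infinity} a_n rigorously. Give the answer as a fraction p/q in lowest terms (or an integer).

Divide numerator and denominator by n^3, the highest power:
numerator / n^3 = 1 - 1/n^2 - 4/n^3
denominator / n^3 = 3 + 4/n^3
As n -> infinity, all terms of the form c/n^k (k >= 1) tend to 0.
So numerator / n^3 -> 1 and denominator / n^3 -> 3.
Therefore lim a_n = 1/3.

1/3


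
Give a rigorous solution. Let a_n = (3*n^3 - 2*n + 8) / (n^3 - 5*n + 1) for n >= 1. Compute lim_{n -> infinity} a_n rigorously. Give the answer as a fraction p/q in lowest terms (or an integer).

Divide numerator and denominator by n^3, the highest power:
numerator / n^3 = 3 - 2/n^2 + 8/n^3
denominator / n^3 = 1 - 5/n^2 + n^(-3)
As n -> infinity, all terms of the form c/n^k (k >= 1) tend to 0.
So numerator / n^3 -> 3 and denominator / n^3 -> 1.
Therefore lim a_n = 3.

3


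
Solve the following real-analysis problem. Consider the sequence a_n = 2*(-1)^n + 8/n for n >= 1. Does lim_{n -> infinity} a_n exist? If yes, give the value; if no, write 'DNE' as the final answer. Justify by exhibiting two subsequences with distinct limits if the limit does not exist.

Examine the behaviour of a_n along subsequences.
a_{2k} = 2 + 8/(2k) -> 2. a_{2k+1} = -2 + 8/(2k+1) -> -2.
Since these two subsequential limits are 2 and -2, distinct, the full sequence cannot converge (a convergent sequence has all subsequences tending to the same limit). So lim a_n does not exist.

DNE


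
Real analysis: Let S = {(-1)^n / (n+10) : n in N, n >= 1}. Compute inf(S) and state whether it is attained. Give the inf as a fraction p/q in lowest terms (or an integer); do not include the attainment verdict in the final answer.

Analysis:
- Values: -1/11, 1/12, -1/13, 1/14, -1/15, ...
- Positive terms (even n): 1/(2+10), 1/(4+10), ... decreasing -> max = 1/12 (n=2).
- Negative terms (odd n): -1/(1+10), -1/(3+10), ... increasing -> min = -1/11 (n=1).
- So sup = 1/12 (attained at n=2); inf = -1/11 (attained at n=1).
Conclusion: inf(S) = -1/11, attained in S.

-1/11


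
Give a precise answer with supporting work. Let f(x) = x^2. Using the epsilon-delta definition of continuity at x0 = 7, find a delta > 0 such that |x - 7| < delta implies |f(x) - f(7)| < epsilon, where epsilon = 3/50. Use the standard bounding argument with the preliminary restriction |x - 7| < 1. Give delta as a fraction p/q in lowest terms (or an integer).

Factor: |x^2 - (7)^2| = |x - 7| * |x + 7|.
Impose |x - 7| < 1 first. Then |x + 7| = |(x - 7) + 2*(7)| <= |x - 7| + 2*|7| < 1 + 14 = 15.
So |x^2 - (7)^2| < delta * 15.
We need delta * 15 <= 3/50, i.e. delta <= 3/50/15 = 1/250.
Since 1/250 < 1, this is tighter than 1; take delta = 1/250.
So delta = 1/250 works.

1/250


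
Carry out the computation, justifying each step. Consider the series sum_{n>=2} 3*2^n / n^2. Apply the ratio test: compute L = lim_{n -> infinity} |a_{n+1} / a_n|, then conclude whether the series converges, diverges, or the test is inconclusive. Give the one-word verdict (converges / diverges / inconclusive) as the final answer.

Let a_n denote the general term. Form the ratio a_{n+1}/a_n and simplify:
a_{n+1}/a_n = 2*n^2/(n + 1)^2
Take the limit as n -> infinity: L = 2.
Since L = 2 > 1 (or L = infinity), the ratio test implies the series diverges.

diverges


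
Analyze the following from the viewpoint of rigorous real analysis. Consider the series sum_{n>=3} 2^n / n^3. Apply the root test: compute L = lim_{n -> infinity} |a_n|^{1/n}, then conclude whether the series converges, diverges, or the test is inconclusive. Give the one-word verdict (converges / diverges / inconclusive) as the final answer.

Let a_n denote the general term. Form |a_n|^(1/n) and simplify:
|a_n|^(1/n) = 2/n^(3/n)
Take the limit as n -> infinity: L = 2.
Since L = 2 > 1, the root test implies divergence.

diverges


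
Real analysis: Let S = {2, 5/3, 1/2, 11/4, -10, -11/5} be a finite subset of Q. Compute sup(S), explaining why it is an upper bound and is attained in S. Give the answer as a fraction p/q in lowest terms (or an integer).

S is finite, so sup(S) = max(S).
Sorted decreasing:
11/4, 2, 5/3, 1/2, -11/5, -10
The extremum is 11/4.
For every x in S, x <= 11/4. And 11/4 is in S, so it is attained.
Therefore sup(S) = 11/4.

11/4


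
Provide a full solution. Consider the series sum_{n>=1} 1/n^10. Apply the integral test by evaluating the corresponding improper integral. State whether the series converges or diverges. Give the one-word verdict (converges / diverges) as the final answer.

Let f(x) = x^(-10). Then f is positive, continuous, and decreasing on [1, infinity), so the integral test applies.
Compute the improper integral int_{1}^infinity f(x) dx:
  antiderivative F(x) = -1/(9*x^9).
  As x -> infinity, F(x) -> 0 (since p = 10 > 1).
  So int = F(infinity) - F(1) = 0 - (-1/9) = 1/9.
  Finite, so by the integral test, the series converges.

converges


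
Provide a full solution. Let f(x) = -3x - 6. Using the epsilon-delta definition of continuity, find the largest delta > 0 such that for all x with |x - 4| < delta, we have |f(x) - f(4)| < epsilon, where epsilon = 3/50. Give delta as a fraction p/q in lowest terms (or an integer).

We compute f(4) = -3*(4) - 6 = -18.
|f(x) - f(4)| = |-3x - 6 - (-18)| = |-3(x - 4)| = 3|x - 4|.
We need 3|x - 4| < 3/50, i.e. |x - 4| < 3/50 / 3 = 1/50.
So any delta <= 1/50 works. Conversely, if delta > 1/50, then x = 4 + 1/50 satisfies |x - 4| = 1/50 < delta but |f(x) - f(4)| = 3 * 1/50 = 3/50, which is not < 3/50; so no larger delta works.
Hence the largest such delta is 1/50.

1/50


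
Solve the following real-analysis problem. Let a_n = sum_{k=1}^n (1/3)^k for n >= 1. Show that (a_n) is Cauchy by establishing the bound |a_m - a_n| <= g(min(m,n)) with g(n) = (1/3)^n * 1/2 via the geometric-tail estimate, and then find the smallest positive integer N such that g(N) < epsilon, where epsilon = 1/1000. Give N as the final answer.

For m > n >= 1: |a_m - a_n| = sum_{k=n+1}^m (1/3)^k < sum_{k=n+1}^infinity (1/3)^k = (1/3)^(n+1) / (1 - 1/3) = (1/3)^n * (1/3) * (3/2) = (1/3)^n * 1/2.
So g(n) = (1/3)^n / 2. Since g(n) -> 0, (a_n) is Cauchy.
Now solve g(N) < 1/1000: (1/3)^N / 2 < 1/1000 <=> 3^N > 1 / (2 * 1/1000) = 500.
Check powers of 3: 3^5 = 243 <= 500, 3^6 = 729 > 500.
So the smallest such N is 6. Check: g(6) = 1/(2 * 729) = 1/1458 < 1/1000.

6


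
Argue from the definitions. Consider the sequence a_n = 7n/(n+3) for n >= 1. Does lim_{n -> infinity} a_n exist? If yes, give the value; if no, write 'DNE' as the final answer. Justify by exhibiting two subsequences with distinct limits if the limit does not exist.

Examine the behaviour of a_n along subsequences.
Even-n subsequence a_{2k} = 7(2k)/(2k+3) -> 7. Odd-n subsequence a_{2k+1} = 7(2k+1)/(2k+4) -> 7. Both tend to 7, which suggests the limit is 7; verify directly.
|a_n - 7| = |7n - 7(n+3)| / (n+3) = 21/(n+3) < 21/n for every n >= 1.
Given epsilon > 0, choose a positive integer N > 21/epsilon. Then for all n >= N, |a_n - 7| < 21/n <= 21/N < epsilon.
So by the definition of the limit, lim a_n exists and equals 7.

7


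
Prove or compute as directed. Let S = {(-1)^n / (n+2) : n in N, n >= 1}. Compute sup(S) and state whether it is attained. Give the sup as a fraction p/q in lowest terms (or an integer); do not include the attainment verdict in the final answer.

Analysis:
- Values: -1/3, 1/4, -1/5, 1/6, -1/7, ...
- Positive terms (even n): 1/(2+2), 1/(4+2), ... decreasing -> max = 1/4 (n=2).
- Negative terms (odd n): -1/(1+2), -1/(3+2), ... increasing -> min = -1/3 (n=1).
- So sup = 1/4 (attained at n=2); inf = -1/3 (attained at n=1).
Conclusion: sup(S) = 1/4, attained in S.

1/4


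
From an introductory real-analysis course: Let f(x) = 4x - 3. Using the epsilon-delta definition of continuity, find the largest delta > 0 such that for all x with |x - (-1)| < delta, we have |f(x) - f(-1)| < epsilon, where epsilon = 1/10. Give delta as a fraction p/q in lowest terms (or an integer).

We compute f(-1) = 4*(-1) - 3 = -7.
|f(x) - f(-1)| = |4x - 3 - (-7)| = |4(x - (-1))| = 4|x - (-1)|.
We need 4|x - (-1)| < 1/10, i.e. |x - (-1)| < 1/10 / 4 = 1/40.
So any delta <= 1/40 works. Conversely, if delta > 1/40, then x = -1 + 1/40 satisfies |x - (-1)| = 1/40 < delta but |f(x) - f(-1)| = 4 * 1/40 = 1/10, which is not < 1/10; so no larger delta works.
Hence the largest such delta is 1/40.

1/40


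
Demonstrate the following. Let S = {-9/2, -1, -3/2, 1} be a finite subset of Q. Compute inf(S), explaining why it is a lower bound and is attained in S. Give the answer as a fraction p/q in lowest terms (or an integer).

S is finite, so inf(S) = min(S).
Sorted increasing:
-9/2, -3/2, -1, 1
The extremum is -9/2.
For every x in S, x >= -9/2. And -9/2 is in S, so it is attained.
Therefore inf(S) = -9/2.

-9/2


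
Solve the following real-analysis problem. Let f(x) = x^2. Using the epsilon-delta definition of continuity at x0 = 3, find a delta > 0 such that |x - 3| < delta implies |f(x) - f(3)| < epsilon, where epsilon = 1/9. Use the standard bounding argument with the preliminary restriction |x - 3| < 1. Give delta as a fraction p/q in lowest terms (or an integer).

Factor: |x^2 - (3)^2| = |x - 3| * |x + 3|.
Impose |x - 3| < 1 first. Then |x + 3| = |(x - 3) + 2*(3)| <= |x - 3| + 2*|3| < 1 + 6 = 7.
So |x^2 - (3)^2| < delta * 7.
We need delta * 7 <= 1/9, i.e. delta <= 1/9/7 = 1/63.
Since 1/63 < 1, this is tighter than 1; take delta = 1/63.
So delta = 1/63 works.

1/63


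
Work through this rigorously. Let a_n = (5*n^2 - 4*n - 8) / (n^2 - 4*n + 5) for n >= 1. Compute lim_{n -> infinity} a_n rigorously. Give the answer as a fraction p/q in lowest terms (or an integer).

Divide numerator and denominator by n^2, the highest power:
numerator / n^2 = 5 - 4/n - 8/n^2
denominator / n^2 = 1 - 4/n + 5/n^2
As n -> infinity, all terms of the form c/n^k (k >= 1) tend to 0.
So numerator / n^2 -> 5 and denominator / n^2 -> 1.
Therefore lim a_n = 5.

5


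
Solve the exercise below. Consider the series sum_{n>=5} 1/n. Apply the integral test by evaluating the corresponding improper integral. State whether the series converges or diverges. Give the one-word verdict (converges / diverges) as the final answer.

Let f(x) = 1/x. Then f is positive, continuous, and decreasing on [5, infinity), so the integral test applies.
Compute the improper integral int_{5}^infinity f(x) dx:
  antiderivative F(x) = log(x).
  As x -> infinity, log(x) -> infinity.
  So int = infinity - log(5) = infinity. By the integral test, the series diverges.

diverges


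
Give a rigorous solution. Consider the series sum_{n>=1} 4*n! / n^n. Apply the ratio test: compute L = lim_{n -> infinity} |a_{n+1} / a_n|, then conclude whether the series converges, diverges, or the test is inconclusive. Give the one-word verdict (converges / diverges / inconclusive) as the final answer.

Let a_n denote the general term. Form the ratio a_{n+1}/a_n and simplify:
a_{n+1}/a_n = (n/(n + 1))^n
Take the limit as n -> infinity: L = exp(-1).
Since L = exp(-1) < 1, the ratio test implies the series converges.

converges


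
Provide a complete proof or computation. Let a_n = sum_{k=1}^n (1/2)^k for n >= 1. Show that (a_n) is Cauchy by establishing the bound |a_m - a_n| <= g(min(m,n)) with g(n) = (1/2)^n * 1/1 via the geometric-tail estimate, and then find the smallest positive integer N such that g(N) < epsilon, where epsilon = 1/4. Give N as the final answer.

For m > n >= 1: |a_m - a_n| = sum_{k=n+1}^m (1/2)^k < sum_{k=n+1}^infinity (1/2)^k = (1/2)^(n+1) / (1 - 1/2) = (1/2)^n * (1/2) * (2/1) = (1/2)^n * 1/1.
So g(n) = (1/2)^n / 1. Since g(n) -> 0, (a_n) is Cauchy.
Now solve g(N) < 1/4: (1/2)^N / 1 < 1/4 <=> 2^N > 1 / (1 * 1/4) = 4.
Check powers of 2: 2^2 = 4 <= 4, 2^3 = 8 > 4.
So the smallest such N is 3. Check: g(3) = 1/(1 * 8) = 1/8 < 1/4.

3


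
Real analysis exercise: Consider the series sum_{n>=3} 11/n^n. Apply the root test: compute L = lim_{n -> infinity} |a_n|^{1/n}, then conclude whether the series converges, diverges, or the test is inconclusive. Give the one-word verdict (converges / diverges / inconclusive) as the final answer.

Let a_n denote the general term. Form |a_n|^(1/n) and simplify:
|a_n|^(1/n) = 11^(1/n)/n
Take the limit as n -> infinity: L = 0.
Since L = 0 < 1, the root test implies convergence.

converges


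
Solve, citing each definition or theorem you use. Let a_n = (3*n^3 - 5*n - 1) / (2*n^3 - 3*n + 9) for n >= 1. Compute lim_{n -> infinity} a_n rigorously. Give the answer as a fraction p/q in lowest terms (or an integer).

Divide numerator and denominator by n^3, the highest power:
numerator / n^3 = 3 - 5/n^2 - 1/n^3
denominator / n^3 = 2 - 3/n^2 + 9/n^3
As n -> infinity, all terms of the form c/n^k (k >= 1) tend to 0.
So numerator / n^3 -> 3 and denominator / n^3 -> 2.
Therefore lim a_n = 3/2.

3/2


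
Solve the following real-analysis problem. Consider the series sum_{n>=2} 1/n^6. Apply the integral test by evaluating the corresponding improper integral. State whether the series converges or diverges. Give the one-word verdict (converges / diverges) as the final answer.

Let f(x) = x^(-6). Then f is positive, continuous, and decreasing on [2, infinity), so the integral test applies.
Compute the improper integral int_{2}^infinity f(x) dx:
  antiderivative F(x) = -1/(5*x^5).
  As x -> infinity, F(x) -> 0 (since p = 6 > 1).
  So int = F(infinity) - F(2) = 0 - (-1/160) = 1/160.
  Finite, so by the integral test, the series converges.

converges


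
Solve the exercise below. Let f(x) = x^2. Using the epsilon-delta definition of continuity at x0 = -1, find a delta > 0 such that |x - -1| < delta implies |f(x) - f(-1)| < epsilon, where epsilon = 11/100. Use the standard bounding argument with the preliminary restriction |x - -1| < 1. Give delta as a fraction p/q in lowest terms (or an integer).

Factor: |x^2 - (-1)^2| = |x - -1| * |x + -1|.
Impose |x - -1| < 1 first. Then |x + -1| = |(x - -1) + 2*(-1)| <= |x - -1| + 2*|-1| < 1 + 2 = 3.
So |x^2 - (-1)^2| < delta * 3.
We need delta * 3 <= 11/100, i.e. delta <= 11/100/3 = 11/300.
Since 11/300 < 1, this is tighter than 1; take delta = 11/300.
So delta = 11/300 works.

11/300


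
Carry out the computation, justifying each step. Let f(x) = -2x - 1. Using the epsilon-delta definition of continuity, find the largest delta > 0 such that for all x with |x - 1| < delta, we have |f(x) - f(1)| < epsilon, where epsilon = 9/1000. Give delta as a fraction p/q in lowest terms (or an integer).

We compute f(1) = -2*(1) - 1 = -3.
|f(x) - f(1)| = |-2x - 1 - (-3)| = |-2(x - 1)| = 2|x - 1|.
We need 2|x - 1| < 9/1000, i.e. |x - 1| < 9/1000 / 2 = 9/2000.
So any delta <= 9/2000 works. Conversely, if delta > 9/2000, then x = 1 + 9/2000 satisfies |x - 1| = 9/2000 < delta but |f(x) - f(1)| = 2 * 9/2000 = 9/1000, which is not < 9/1000; so no larger delta works.
Hence the largest such delta is 9/2000.

9/2000


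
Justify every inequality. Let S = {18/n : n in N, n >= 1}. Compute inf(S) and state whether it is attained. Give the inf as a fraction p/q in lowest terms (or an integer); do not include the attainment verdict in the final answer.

Analysis:
- Values: 18, 9, 6, 9/2, ... strictly decreasing.
- The maximum is 18 (n=1); sup = 18 (attained).
- The set is bounded below by 0; 18/n -> 0 so 0 is the greatest lower bound.
- 0 is not in the set, so inf = 0 is not attained.
Conclusion: inf(S) = 0, not attained in S.

0


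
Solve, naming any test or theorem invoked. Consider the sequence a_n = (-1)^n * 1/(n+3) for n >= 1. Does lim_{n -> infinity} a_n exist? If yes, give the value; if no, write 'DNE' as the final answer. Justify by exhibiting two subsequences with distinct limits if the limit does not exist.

Examine the behaviour of a_n along subsequences.
Even-n subsequence a_{2k} = 1/(2k+3) -> 0. Odd-n subsequence a_{2k+1} = -1/(2k+4) -> 0. Both tend to 0, which suggests the limit is 0; verify directly.
|a_n - 0| = 1/(n+3) < 1/n for every n >= 1.
Given epsilon > 0, choose a positive integer N > 1/epsilon. Then for all n >= N, |a_n| < 1/n <= 1/N < epsilon.
So by the definition of the limit, lim a_n exists and equals 0.

0


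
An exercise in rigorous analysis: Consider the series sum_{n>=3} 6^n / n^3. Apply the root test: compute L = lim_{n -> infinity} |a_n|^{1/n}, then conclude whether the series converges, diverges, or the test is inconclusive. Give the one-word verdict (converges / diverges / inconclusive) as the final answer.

Let a_n denote the general term. Form |a_n|^(1/n) and simplify:
|a_n|^(1/n) = 6/n^(3/n)
Take the limit as n -> infinity: L = 6.
Since L = 6 > 1, the root test implies divergence.

diverges


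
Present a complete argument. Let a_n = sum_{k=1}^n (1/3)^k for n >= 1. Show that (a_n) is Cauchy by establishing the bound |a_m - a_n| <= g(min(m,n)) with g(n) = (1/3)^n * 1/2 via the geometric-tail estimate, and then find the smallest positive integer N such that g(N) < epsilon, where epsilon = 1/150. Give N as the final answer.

For m > n >= 1: |a_m - a_n| = sum_{k=n+1}^m (1/3)^k < sum_{k=n+1}^infinity (1/3)^k = (1/3)^(n+1) / (1 - 1/3) = (1/3)^n * (1/3) * (3/2) = (1/3)^n * 1/2.
So g(n) = (1/3)^n / 2. Since g(n) -> 0, (a_n) is Cauchy.
Now solve g(N) < 1/150: (1/3)^N / 2 < 1/150 <=> 3^N > 1 / (2 * 1/150) = 75.
Check powers of 3: 3^3 = 27 <= 75, 3^4 = 81 > 75.
So the smallest such N is 4. Check: g(4) = 1/(2 * 81) = 1/162 < 1/150.

4


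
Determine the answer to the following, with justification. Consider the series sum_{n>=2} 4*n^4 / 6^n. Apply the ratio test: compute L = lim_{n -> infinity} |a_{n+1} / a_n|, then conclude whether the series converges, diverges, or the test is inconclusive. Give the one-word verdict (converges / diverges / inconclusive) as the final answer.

Let a_n denote the general term. Form the ratio a_{n+1}/a_n and simplify:
a_{n+1}/a_n = (n + 1)^4/(6*n^4)
Take the limit as n -> infinity: L = 1/6.
Since L = 1/6 < 1, the ratio test implies the series converges.

converges


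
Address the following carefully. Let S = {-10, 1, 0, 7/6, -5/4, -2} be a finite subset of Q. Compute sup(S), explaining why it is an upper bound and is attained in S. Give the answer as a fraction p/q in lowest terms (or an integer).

S is finite, so sup(S) = max(S).
Sorted decreasing:
7/6, 1, 0, -5/4, -2, -10
The extremum is 7/6.
For every x in S, x <= 7/6. And 7/6 is in S, so it is attained.
Therefore sup(S) = 7/6.

7/6


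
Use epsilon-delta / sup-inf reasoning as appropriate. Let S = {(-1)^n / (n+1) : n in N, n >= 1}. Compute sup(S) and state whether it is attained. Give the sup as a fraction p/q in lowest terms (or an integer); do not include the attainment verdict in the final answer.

Analysis:
- Values: -1/2, 1/3, -1/4, 1/5, -1/6, ...
- Positive terms (even n): 1/(2+1), 1/(4+1), ... decreasing -> max = 1/3 (n=2).
- Negative terms (odd n): -1/(1+1), -1/(3+1), ... increasing -> min = -1/2 (n=1).
- So sup = 1/3 (attained at n=2); inf = -1/2 (attained at n=1).
Conclusion: sup(S) = 1/3, attained in S.

1/3


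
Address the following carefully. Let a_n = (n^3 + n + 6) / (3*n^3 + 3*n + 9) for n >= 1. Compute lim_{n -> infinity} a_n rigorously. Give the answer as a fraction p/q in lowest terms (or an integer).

Divide numerator and denominator by n^3, the highest power:
numerator / n^3 = 1 + n^(-2) + 6/n^3
denominator / n^3 = 3 + 3/n^2 + 9/n^3
As n -> infinity, all terms of the form c/n^k (k >= 1) tend to 0.
So numerator / n^3 -> 1 and denominator / n^3 -> 3.
Therefore lim a_n = 1/3.

1/3
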